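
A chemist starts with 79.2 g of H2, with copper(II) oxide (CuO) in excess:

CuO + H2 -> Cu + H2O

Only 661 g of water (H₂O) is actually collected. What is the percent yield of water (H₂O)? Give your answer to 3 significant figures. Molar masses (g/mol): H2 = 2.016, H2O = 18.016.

93.4 %

n(H2) = 79.20 g / 2.016 g/mol = 39.29 mol.
From the equation the H2:H2O mole ratio is 1:1, so n(H2O) = 39.29 × 1/1 = 39.29 mol.
Mass of H2O = 39.29 mol × 18.016 g/mol = 707.8 g.
This is the theoretical yield. Percent yield = 661 g / 707.8 g × 100% = 93.39%.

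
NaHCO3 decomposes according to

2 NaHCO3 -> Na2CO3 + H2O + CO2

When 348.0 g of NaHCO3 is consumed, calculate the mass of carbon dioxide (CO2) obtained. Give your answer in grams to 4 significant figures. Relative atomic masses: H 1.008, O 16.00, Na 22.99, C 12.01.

91.15 g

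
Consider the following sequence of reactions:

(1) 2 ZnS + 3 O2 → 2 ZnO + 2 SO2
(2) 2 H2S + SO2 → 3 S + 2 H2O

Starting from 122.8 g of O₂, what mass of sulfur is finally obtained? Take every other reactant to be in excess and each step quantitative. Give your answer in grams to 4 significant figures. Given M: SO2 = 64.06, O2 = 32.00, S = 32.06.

246.1 g

n(O2) = 122.80 / 32.00 = 3.8375 mol.
Step 1 gives a 3:2 ratio of O2 to SO2, so n(SO2) = 2.5583 mol.
In step 2 the SO2:S ratio is 1:3, so n(S) = 7.6750 mol.
Mass of S = 7.6750 × 32.06 = 246.06 g.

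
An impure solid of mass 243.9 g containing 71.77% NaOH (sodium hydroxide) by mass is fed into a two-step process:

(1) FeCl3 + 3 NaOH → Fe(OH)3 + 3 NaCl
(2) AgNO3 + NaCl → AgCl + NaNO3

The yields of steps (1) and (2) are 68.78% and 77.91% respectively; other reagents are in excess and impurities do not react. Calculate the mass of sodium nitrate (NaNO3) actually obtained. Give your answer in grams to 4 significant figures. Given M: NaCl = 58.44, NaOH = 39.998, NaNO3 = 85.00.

199.3 g

Pure NaOH = 243.9 × 0.7177 = 175.05 g.
n(NaOH) = 175.05 / 39.998 = 4.3764 mol.
Step 1 (NaOH:NaCl = 3:3): theoretical n(NaCl) = 4.3764 mol; at 68.78% yield, n(NaCl) = 3.0101 mol.
Step 2 (NaCl:NaNO3 = 1:1): theoretical n(NaNO3) = 3.0101 mol, so theoretical mass = 3.0101 × 85.00 = 255.86 g.
At 77.91% yield, actual mass of NaNO3 = 255.86 × 0.7791 = 199.34 g.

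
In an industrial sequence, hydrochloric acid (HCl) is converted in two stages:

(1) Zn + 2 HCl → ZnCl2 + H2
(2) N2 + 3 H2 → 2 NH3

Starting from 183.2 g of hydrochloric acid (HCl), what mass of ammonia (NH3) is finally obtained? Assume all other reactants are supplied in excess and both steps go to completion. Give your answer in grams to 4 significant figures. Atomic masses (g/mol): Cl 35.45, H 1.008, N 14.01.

M(HCl) = 1.008 + 35.45 = 36.458 g/mol.
M(NH3) = 14.01 + 3(1.008) = 17.034 g/mol.
n(HCl) = 183.20 / 36.458 = 5.0250 mol.
Step 1 gives a 2:1 ratio of HCl to H2, so n(H2) = 2.5125 mol.
In step 2 the H2:NH3 ratio is 3:2, so n(NH3) = 1.6750 mol.
Mass of NH3 = 1.6750 × 17.034 = 28.532 g.

28.53 g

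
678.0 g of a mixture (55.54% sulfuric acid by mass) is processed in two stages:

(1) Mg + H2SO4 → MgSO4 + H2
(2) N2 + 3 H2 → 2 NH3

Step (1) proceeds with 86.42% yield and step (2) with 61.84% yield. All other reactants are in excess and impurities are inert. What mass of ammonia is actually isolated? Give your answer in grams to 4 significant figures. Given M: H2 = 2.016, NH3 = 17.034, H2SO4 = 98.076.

23.30 g

Pure H2SO4 = 678.0 × 0.5554 = 376.56 g.
n(H2SO4) = 376.56 / 98.076 = 3.8395 mol.
Step 1 (H2SO4:H2 = 1:1): theoretical n(H2) = 3.8395 mol; at 86.42% yield, n(H2) = 3.3181 mol.
Step 2 (H2:NH3 = 3:2): theoretical n(NH3) = 2.2121 mol, so theoretical mass = 2.2121 × 17.034 = 37.680 g.
At 61.84% yield, actual mass of NH3 = 37.680 × 0.6184 = 23.301 g.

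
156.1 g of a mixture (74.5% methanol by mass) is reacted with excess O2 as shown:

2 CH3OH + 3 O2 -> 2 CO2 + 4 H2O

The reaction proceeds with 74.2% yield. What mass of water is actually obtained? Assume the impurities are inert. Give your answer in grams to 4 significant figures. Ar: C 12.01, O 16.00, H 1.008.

Pure CH3OH available = 156.1 g × 0.745 = 116.29 g.
M(CH3OH) = 12.01 + 4(1.008) + 16.00 = 32.042 g/mol.
M(H2O) = 2(1.008) + 16.00 = 18.016 g/mol.
n(CH3OH) = 116.29 g / 32.042 g/mol = 3.6294 mol.
From the equation the CH3OH:H2O mole ratio is 2:4, so n(H2O) = 3.6294 × 4/2 = 7.2589 mol.
Mass of H2O = 7.2589 mol × 18.016 g/mol = 130.78 g.
Actual mass collected = 130.78 g × 0.742 = 97.036 g.

97.04 g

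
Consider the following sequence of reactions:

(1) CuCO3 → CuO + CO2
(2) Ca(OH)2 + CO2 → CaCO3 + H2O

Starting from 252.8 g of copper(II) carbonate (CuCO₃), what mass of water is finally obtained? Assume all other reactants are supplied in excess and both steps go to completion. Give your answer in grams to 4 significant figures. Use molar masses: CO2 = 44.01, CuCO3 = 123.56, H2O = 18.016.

36.86 g

n(CuCO3) = 252.80 / 123.56 = 2.0460 mol.
Step 1 gives a 1:1 ratio of CuCO3 to CO2, so n(CO2) = 2.0460 mol.
In step 2 the CO2:H2O ratio is 1:1, so n(H2O) = 2.0460 mol.
Mass of H2O = 2.0460 × 18.016 = 36.860 g.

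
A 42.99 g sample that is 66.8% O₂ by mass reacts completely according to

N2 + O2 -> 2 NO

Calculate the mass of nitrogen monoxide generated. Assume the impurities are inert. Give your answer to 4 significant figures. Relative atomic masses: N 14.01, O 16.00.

53.86 g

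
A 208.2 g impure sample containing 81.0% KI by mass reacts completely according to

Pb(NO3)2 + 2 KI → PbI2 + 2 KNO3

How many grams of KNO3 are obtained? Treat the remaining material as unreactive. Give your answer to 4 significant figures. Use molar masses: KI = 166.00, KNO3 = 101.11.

102.7 g

Mass of pure KI = 208.2 g × 0.810 = 168.64 g.
n(KI) = 168.64 g / 166.00 g/mol = 1.0159 mol.
From the equation the KI:KNO3 mole ratio is 2:2, so n(KNO3) = 1.0159 × 2/2 = 1.0159 mol.
Mass of KNO3 = 1.0159 mol × 101.11 g/mol = 102.72 g.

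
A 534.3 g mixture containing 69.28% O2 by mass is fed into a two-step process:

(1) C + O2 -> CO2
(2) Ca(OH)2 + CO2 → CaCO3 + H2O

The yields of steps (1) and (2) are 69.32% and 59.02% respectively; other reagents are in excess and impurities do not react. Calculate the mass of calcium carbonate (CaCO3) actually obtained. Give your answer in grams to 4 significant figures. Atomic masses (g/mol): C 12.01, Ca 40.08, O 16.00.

Pure O2 = 534.3 × 0.6928 = 370.16 g.
M(O2) = 2(16.00) = 32.00 g/mol.
M(CaCO3) = 40.08 + 12.01 + 3(16.00) = 100.09 g/mol.
n(O2) = 370.16 / 32.00 = 11.568 mol.
Step 1 (O2:CO2 = 1:1): theoretical n(CO2) = 11.568 mol; at 69.32% yield, n(CO2) = 8.0187 mol.
Step 2 (CO2:CaCO3 = 1:1): theoretical n(CaCO3) = 8.0187 mol, so theoretical mass = 8.0187 × 100.09 = 802.59 g.
At 59.02% yield, actual mass of CaCO3 = 802.59 × 0.5902 = 473.69 g.

473.7 g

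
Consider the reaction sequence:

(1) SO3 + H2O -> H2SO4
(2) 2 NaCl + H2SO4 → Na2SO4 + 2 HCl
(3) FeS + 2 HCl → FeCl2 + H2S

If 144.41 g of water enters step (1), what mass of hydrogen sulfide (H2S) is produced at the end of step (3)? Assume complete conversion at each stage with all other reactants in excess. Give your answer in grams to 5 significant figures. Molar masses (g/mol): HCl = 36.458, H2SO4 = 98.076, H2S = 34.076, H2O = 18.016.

273.14 g

n(H2O) = 144.41 / 18.016 = 8.01565 mol.
Reaction (1): H2O→H2SO4 ratio 1:1 ⇒ n(H2SO4) = 8.01565 mol.
Reaction (2): H2SO4→HCl ratio 1:2 ⇒ n(HCl) = 16.0313 mol.
Reaction (3): HCl→H2S ratio 2:1 ⇒ n(H2S) = 8.01565 mol.
Mass of H2S = 8.01565 × 34.076 = 273.141 g.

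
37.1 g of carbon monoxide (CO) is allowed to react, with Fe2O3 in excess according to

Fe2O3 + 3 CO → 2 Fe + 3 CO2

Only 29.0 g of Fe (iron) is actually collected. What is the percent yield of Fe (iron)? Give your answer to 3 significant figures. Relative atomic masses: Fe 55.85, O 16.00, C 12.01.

58.8 %

M(CO) = 12.01 + 16.00 = 28.01 g/mol.
M(Fe) = 55.85 g/mol.
n(CO) = 37.10 g / 28.01 g/mol = 1.325 mol.
From the equation the CO:Fe mole ratio is 3:2, so n(Fe) = 1.325 × 2/3 = 0.8830 mol.
Mass of Fe = 0.8830 mol × 55.85 g/mol = 49.32 g.
This is the theoretical yield. Percent yield = 29.0 g / 49.32 g × 100% = 58.80%.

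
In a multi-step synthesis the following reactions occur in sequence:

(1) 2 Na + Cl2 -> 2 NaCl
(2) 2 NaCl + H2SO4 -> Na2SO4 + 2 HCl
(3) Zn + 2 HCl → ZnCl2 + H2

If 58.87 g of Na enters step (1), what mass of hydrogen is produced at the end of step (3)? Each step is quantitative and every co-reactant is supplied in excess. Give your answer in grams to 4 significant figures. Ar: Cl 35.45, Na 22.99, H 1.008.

2.581 g

M(Na) = 22.99 g/mol.
M(H2) = 2(1.008) = 2.016 g/mol.
n(Na) = 58.87 / 22.99 = 2.5607 mol.
Reaction (1): Na→NaCl ratio 2:2 ⇒ n(NaCl) = 2.5607 mol.
Reaction (2): NaCl→HCl ratio 2:2 ⇒ n(HCl) = 2.5607 mol.
Reaction (3): HCl→H2 ratio 2:1 ⇒ n(H2) = 1.2803 mol.
Mass of H2 = 1.2803 × 2.016 = 2.5812 g.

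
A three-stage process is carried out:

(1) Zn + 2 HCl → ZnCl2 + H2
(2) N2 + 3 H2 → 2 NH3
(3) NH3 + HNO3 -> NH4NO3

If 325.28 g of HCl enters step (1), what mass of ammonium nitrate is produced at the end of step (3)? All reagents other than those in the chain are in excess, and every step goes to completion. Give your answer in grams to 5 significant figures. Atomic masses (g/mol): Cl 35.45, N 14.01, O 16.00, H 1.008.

238.08 g

M(HCl) = 1.008 + 35.45 = 36.458 g/mol.
M(NH4NO3) = 2(14.01) + 4(1.008) + 3(16.00) = 80.052 g/mol.
n(HCl) = 325.28 / 36.458 = 8.92205 mol.
Reaction (1): HCl→H2 ratio 2:1 ⇒ n(H2) = 4.46102 mol.
Reaction (2): H2→NH3 ratio 3:2 ⇒ n(NH3) = 2.97402 mol.
Reaction (3): NH3→NH4NO3 ratio 1:1 ⇒ n(NH4NO3) = 2.97402 mol.
Mass of NH4NO3 = 2.97402 × 80.052 = 238.076 g.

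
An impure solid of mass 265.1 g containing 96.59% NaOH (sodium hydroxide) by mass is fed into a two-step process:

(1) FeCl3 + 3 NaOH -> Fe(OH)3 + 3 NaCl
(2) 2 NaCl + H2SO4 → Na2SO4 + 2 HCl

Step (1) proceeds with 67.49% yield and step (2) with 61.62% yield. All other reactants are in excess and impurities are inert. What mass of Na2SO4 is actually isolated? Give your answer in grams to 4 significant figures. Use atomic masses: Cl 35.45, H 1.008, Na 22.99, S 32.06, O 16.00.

189.1 g

Pure NaOH = 265.1 × 0.9659 = 256.06 g.
M(NaOH) = 22.99 + 16.00 + 1.008 = 39.998 g/mol.
M(Na2SO4) = 2(22.99) + 32.06 + 4(16.00) = 142.04 g/mol.
n(NaOH) = 256.06 / 39.998 = 6.4018 mol.
Step 1 (NaOH:NaCl = 3:3): theoretical n(NaCl) = 6.4018 mol; at 67.49% yield, n(NaCl) = 4.3206 mol.
Step 2 (NaCl:Na2SO4 = 2:1): theoretical n(Na2SO4) = 2.1603 mol, so theoretical mass = 2.1603 × 142.04 = 306.85 g.
At 61.62% yield, actual mass of Na2SO4 = 306.85 × 0.6162 = 189.08 g.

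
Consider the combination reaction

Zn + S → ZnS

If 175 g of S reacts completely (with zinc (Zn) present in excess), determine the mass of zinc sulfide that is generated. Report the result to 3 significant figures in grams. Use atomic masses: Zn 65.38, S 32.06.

532 g

M(S) = 32.06 g/mol.
M(ZnS) = 65.38 + 32.06 = 97.44 g/mol.
n(S) = 175.0 g / 32.06 g/mol = 5.459 mol.
From the equation the S:ZnS mole ratio is 1:1, so n(ZnS) = 5.459 × 1/1 = 5.459 mol.
Mass of ZnS = 5.459 mol × 97.44 g/mol = 531.9 g.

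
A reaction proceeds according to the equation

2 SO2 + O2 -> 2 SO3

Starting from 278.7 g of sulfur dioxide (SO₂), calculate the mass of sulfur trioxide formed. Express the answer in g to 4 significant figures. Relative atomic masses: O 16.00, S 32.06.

348.3 g

M(SO2) = 32.06 + 2(16.00) = 64.06 g/mol.
M(SO3) = 32.06 + 3(16.00) = 80.06 g/mol.
n(SO2) = 278.70 g / 64.06 g/mol = 4.3506 mol.
From the equation the SO2:SO3 mole ratio is 2:2, so n(SO3) = 4.3506 × 2/2 = 4.3506 mol.
Mass of SO3 = 4.3506 mol × 80.06 g/mol = 348.31 g.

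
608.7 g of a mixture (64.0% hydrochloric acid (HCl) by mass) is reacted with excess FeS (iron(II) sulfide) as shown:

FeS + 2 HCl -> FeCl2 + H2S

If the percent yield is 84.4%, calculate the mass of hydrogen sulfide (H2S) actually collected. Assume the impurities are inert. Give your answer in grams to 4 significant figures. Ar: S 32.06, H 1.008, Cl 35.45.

153.7 g

Pure HCl available = 608.7 g × 0.640 = 389.57 g.
M(HCl) = 1.008 + 35.45 = 36.458 g/mol.
M(H2S) = 2(1.008) + 32.06 = 34.076 g/mol.
n(HCl) = 389.57 g / 36.458 g/mol = 10.685 mol.
From the equation the HCl:H2S mole ratio is 2:1, so n(H2S) = 10.685 × 1/2 = 5.3427 mol.
Mass of H2S = 5.3427 mol × 34.076 g/mol = 182.06 g.
Actual mass collected = 182.06 g × 0.844 = 153.66 g.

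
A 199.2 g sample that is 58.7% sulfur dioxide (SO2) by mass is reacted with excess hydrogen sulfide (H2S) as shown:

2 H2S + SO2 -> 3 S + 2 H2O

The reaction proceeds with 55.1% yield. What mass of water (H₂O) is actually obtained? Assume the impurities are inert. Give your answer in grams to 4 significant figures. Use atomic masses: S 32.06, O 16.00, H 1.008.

Pure SO2 available = 199.2 g × 0.587 = 116.93 g.
M(SO2) = 32.06 + 2(16.00) = 64.06 g/mol.
M(H2O) = 2(1.008) + 16.00 = 18.016 g/mol.
n(SO2) = 116.93 g / 64.06 g/mol = 1.8253 mol.
From the equation the SO2:H2O mole ratio is 1:2, so n(H2O) = 1.8253 × 2/1 = 3.6507 mol.
Mass of H2O = 3.6507 mol × 18.016 g/mol = 65.770 g.
Actual mass collected = 65.770 g × 0.551 = 36.239 g.

36.24 g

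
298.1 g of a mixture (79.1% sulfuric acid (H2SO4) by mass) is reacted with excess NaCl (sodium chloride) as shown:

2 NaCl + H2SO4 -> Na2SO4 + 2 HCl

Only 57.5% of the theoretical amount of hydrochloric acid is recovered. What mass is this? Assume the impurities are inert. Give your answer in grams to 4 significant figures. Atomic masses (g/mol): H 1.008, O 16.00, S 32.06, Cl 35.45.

100.8 g

Pure H2SO4 available = 298.1 g × 0.791 = 235.80 g.
M(H2SO4) = 2(1.008) + 32.06 + 4(16.00) = 98.076 g/mol.
M(HCl) = 1.008 + 35.45 = 36.458 g/mol.
n(H2SO4) = 235.80 g / 98.076 g/mol = 2.4042 mol.
From the equation the H2SO4:HCl mole ratio is 1:2, so n(HCl) = 2.4042 × 2/1 = 4.8085 mol.
Mass of HCl = 4.8085 mol × 36.458 g/mol = 175.31 g.
Actual mass collected = 175.31 g × 0.575 = 100.80 g.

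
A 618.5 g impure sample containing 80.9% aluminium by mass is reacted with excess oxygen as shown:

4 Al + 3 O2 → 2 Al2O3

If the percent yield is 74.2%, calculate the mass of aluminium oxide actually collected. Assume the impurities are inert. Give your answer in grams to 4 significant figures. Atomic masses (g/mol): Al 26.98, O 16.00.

701.5 g

Pure Al available = 618.5 g × 0.809 = 500.37 g.
M(Al) = 26.98 g/mol.
M(Al2O3) = 2(26.98) + 3(16.00) = 101.96 g/mol.
n(Al) = 500.37 g / 26.98 g/mol = 18.546 mol.
From the equation the Al:Al2O3 mole ratio is 4:2, so n(Al2O3) = 18.546 × 2/4 = 9.2729 mol.
Mass of Al2O3 = 9.2729 mol × 101.96 g/mol = 945.47 g.
Actual mass collected = 945.47 g × 0.742 = 701.54 g.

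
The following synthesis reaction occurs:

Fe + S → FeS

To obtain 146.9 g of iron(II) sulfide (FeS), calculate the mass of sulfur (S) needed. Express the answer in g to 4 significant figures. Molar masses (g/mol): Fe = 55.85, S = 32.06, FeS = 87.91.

53.57 g

n(FeS) = 146.90 g / 87.91 g/mol = 1.6710 mol.
From the equation the FeS:S mole ratio is 1:1, so n(S) = 1.6710 × 1/1 = 1.6710 mol.
Mass of S = 1.6710 mol × 32.06 g/mol = 53.573 g.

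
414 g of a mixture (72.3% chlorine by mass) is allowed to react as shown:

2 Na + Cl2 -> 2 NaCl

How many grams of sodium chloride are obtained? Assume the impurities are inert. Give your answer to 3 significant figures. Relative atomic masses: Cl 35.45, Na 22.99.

Mass of pure Cl2 = 414 g × 0.723 = 299.3 g.
M(Cl2) = 2(35.45) = 70.90 g/mol.
M(NaCl) = 22.99 + 35.45 = 58.44 g/mol.
n(Cl2) = 299.3 g / 70.90 g/mol = 4.222 mol.
From the equation the Cl2:NaCl mole ratio is 1:2, so n(NaCl) = 4.222 × 2/1 = 8.443 mol.
Mass of NaCl = 8.443 mol × 58.44 g/mol = 493.4 g.

493 g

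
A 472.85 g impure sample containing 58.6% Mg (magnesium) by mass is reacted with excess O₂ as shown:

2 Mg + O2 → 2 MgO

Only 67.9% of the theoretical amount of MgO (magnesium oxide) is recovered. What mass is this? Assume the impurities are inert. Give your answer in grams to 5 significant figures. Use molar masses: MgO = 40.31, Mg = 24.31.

311.97 g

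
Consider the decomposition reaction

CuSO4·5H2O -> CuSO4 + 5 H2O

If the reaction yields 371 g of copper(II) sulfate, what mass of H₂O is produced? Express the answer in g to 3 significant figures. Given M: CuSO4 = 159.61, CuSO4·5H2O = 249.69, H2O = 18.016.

n(CuSO4) = 371.0 g / 159.61 g/mol = 2.324 mol.
From the equation the CuSO4:H2O mole ratio is 1:5, so n(H2O) = 2.324 × 5/1 = 11.62 mol.
Mass of H2O = 11.62 mol × 18.016 g/mol = 209.4 g.

209 g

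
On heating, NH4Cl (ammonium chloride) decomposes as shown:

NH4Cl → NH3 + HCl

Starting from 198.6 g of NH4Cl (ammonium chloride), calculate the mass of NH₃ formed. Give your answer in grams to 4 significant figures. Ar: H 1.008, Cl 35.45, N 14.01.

M(NH4Cl) = 14.01 + 4(1.008) + 35.45 = 53.492 g/mol.
M(NH3) = 14.01 + 3(1.008) = 17.034 g/mol.
n(NH4Cl) = 198.60 g / 53.492 g/mol = 3.7127 mol.
From the equation the NH4Cl:NH3 mole ratio is 1:1, so n(NH3) = 3.7127 × 1/1 = 3.7127 mol.
Mass of NH3 = 3.7127 mol × 17.034 g/mol = 63.242 g.

63.24 g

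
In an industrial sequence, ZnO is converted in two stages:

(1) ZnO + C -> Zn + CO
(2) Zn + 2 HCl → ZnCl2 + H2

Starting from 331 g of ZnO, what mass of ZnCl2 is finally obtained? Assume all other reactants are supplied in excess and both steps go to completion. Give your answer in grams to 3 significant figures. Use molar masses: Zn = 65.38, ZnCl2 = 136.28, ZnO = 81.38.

554 g

n(ZnO) = 331.0 / 81.38 = 4.067 mol.
Step 1 gives a 1:1 ratio of ZnO to Zn, so n(Zn) = 4.067 mol.
In step 2 the Zn:ZnCl2 ratio is 1:1, so n(ZnCl2) = 4.067 mol.
Mass of ZnCl2 = 4.067 × 136.28 = 554.3 g.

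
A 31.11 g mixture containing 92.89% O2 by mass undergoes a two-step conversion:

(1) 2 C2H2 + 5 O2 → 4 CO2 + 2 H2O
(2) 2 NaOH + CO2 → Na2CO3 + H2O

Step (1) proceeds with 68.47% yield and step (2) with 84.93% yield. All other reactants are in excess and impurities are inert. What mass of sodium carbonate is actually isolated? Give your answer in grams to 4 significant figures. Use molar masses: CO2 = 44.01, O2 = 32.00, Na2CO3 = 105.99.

44.53 g

Pure O2 = 31.11 × 0.9289 = 28.898 g.
n(O2) = 28.898 / 32.00 = 0.90306 mol.
Step 1 (O2:CO2 = 5:4): theoretical n(CO2) = 0.72245 mol; at 68.47% yield, n(CO2) = 0.49466 mol.
Step 2 (CO2:Na2CO3 = 1:1): theoretical n(Na2CO3) = 0.49466 mol, so theoretical mass = 0.49466 × 105.99 = 52.429 g.
At 84.93% yield, actual mass of Na2CO3 = 52.429 × 0.8493 = 44.528 g.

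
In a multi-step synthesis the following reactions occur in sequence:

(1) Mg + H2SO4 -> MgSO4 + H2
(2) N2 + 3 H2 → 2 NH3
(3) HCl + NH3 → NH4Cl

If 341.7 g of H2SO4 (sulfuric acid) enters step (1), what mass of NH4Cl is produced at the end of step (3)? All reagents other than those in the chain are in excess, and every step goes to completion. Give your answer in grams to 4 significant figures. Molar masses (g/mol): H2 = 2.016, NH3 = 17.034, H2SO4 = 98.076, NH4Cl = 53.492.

n(H2SO4) = 341.7 / 98.076 = 3.4840 mol.
Reaction (1): H2SO4→H2 ratio 1:1 ⇒ n(H2) = 3.4840 mol.
Reaction (2): H2→NH3 ratio 3:2 ⇒ n(NH3) = 2.3227 mol.
Reaction (3): NH3→NH4Cl ratio 1:1 ⇒ n(NH4Cl) = 2.3227 mol.
Mass of NH4Cl = 2.3227 × 53.492 = 124.25 g.

124.2 g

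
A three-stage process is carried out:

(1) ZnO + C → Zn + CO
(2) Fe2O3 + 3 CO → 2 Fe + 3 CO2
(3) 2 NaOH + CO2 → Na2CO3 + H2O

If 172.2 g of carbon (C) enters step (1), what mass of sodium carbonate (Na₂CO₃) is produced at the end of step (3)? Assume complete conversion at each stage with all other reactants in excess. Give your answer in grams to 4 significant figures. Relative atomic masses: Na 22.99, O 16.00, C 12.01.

M(C) = 12.01 g/mol.
M(Na2CO3) = 2(22.99) + 12.01 + 3(16.00) = 105.99 g/mol.
n(C) = 172.2 / 12.01 = 14.338 mol.
Reaction (1): C→CO ratio 1:1 ⇒ n(CO) = 14.338 mol.
Reaction (2): CO→CO2 ratio 3:3 ⇒ n(CO2) = 14.338 mol.
Reaction (3): CO2→Na2CO3 ratio 1:1 ⇒ n(Na2CO3) = 14.338 mol.
Mass of Na2CO3 = 14.338 × 105.99 = 1519.7 g.

1520 g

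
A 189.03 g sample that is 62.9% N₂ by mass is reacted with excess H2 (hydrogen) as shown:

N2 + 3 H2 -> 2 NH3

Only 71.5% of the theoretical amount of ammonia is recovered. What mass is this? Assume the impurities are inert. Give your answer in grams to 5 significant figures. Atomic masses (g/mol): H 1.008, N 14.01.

103.36 g

Pure N2 available = 189.03 g × 0.629 = 118.900 g.
M(N2) = 2(14.01) = 28.02 g/mol.
M(NH3) = 14.01 + 3(1.008) = 17.034 g/mol.
n(N2) = 118.900 g / 28.02 g/mol = 4.24339 mol.
From the equation the N2:NH3 mole ratio is 1:2, so n(NH3) = 4.24339 × 2/1 = 8.48679 mol.
Mass of NH3 = 8.48679 mol × 17.034 g/mol = 144.564 g.
Actual mass collected = 144.564 g × 0.715 = 103.363 g.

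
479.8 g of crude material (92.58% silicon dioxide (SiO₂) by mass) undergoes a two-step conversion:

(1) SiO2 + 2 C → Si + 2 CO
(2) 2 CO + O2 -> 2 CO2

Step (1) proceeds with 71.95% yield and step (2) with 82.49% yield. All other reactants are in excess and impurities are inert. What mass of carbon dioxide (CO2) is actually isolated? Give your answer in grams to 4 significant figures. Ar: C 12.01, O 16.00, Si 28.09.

386.2 g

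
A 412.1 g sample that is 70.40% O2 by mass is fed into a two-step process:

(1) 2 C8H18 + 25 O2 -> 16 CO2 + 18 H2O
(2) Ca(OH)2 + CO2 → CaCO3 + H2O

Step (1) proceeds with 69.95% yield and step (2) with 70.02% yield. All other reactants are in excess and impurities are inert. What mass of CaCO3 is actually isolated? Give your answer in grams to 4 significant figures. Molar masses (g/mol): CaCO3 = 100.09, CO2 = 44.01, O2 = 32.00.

284.4 g

Pure O2 = 412.1 × 0.7040 = 290.12 g.
n(O2) = 290.12 / 32.00 = 9.0662 mol.
Step 1 (O2:CO2 = 25:16): theoretical n(CO2) = 5.8024 mol; at 69.95% yield, n(CO2) = 4.0588 mol.
Step 2 (CO2:CaCO3 = 1:1): theoretical n(CaCO3) = 4.0588 mol, so theoretical mass = 4.0588 × 100.09 = 406.24 g.
At 70.02% yield, actual mass of CaCO3 = 406.24 × 0.7002 = 284.45 g.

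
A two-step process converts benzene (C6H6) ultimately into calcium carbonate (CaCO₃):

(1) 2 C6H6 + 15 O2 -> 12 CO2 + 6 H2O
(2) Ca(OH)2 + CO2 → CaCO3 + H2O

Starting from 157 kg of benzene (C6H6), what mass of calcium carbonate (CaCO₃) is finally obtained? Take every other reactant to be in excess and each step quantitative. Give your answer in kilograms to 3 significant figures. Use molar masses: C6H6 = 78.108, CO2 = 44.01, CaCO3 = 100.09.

157 kg = 157000 g.
n(C6H6) = 157000 / 78.108 = 2010 mol.
Step 1 gives a 2:12 ratio of C6H6 to CO2, so n(CO2) = 12060 mol.
In step 2 the CO2:CaCO3 ratio is 1:1, so n(CaCO3) = 12060 mol.
Mass of CaCO3 = 12060 × 100.09 = 1.207 × 10^6 g = 1210 kg.

1210 kg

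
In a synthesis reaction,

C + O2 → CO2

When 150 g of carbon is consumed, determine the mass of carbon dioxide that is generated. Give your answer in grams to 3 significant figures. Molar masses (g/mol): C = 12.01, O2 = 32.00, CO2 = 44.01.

n(C) = 150.0 g / 12.01 g/mol = 12.49 mol.
From the equation the C:CO2 mole ratio is 1:1, so n(CO2) = 12.49 × 1/1 = 12.49 mol.
Mass of CO2 = 12.49 mol × 44.01 g/mol = 549.7 g.

550 g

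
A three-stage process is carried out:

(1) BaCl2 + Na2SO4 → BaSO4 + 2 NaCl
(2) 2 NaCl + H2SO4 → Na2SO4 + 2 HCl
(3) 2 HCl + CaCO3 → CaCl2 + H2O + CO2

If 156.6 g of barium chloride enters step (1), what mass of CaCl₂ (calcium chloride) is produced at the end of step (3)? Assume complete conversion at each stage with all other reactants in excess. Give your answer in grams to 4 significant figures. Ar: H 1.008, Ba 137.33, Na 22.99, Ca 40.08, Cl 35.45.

83.46 g

M(BaCl2) = 137.33 + 2(35.45) = 208.23 g/mol.
M(CaCl2) = 40.08 + 2(35.45) = 110.98 g/mol.
n(BaCl2) = 156.6 / 208.23 = 0.75205 mol.
Reaction (1): BaCl2→NaCl ratio 1:2 ⇒ n(NaCl) = 1.5041 mol.
Reaction (2): NaCl→HCl ratio 2:2 ⇒ n(HCl) = 1.5041 mol.
Reaction (3): HCl→CaCl2 ratio 2:1 ⇒ n(CaCl2) = 0.75205 mol.
Mass of CaCl2 = 0.75205 × 110.98 = 83.463 g.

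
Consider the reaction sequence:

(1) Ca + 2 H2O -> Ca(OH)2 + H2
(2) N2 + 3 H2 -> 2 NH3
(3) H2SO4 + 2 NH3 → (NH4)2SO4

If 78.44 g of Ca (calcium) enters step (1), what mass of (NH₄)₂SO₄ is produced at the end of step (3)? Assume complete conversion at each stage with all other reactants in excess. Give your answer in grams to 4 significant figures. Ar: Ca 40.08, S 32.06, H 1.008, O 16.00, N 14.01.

86.21 g

M(Ca) = 40.08 g/mol.
M((NH4)2SO4) = 2(14.01) + 8(1.008) + 32.06 + 4(16.00) = 132.144 g/mol.
n(Ca) = 78.44 / 40.08 = 1.9571 mol.
Reaction (1): Ca→H2 ratio 1:1 ⇒ n(H2) = 1.9571 mol.
Reaction (2): H2→NH3 ratio 3:2 ⇒ n(NH3) = 1.3047 mol.
Reaction (3): NH3→(NH4)2SO4 ratio 2:1 ⇒ n((NH4)2SO4) = 0.65236 mol.
Mass of (NH4)2SO4 = 0.65236 × 132.144 = 86.206 g.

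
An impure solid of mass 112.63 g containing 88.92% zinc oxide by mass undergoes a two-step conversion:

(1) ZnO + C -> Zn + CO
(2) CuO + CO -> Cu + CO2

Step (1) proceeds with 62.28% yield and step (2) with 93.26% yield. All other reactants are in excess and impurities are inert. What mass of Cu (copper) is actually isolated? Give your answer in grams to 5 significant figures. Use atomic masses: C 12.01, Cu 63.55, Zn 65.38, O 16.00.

45.425 g

Pure ZnO = 112.63 × 0.8892 = 100.151 g.
M(ZnO) = 65.38 + 16.00 = 81.38 g/mol.
M(Cu) = 63.55 g/mol.
n(ZnO) = 100.151 / 81.38 = 1.23065 mol.
Step 1 (ZnO:CO = 1:1): theoretical n(CO) = 1.23065 mol; at 62.28% yield, n(CO) = 0.766451 mol.
Step 2 (CO:Cu = 1:1): theoretical n(Cu) = 0.766451 mol, so theoretical mass = 0.766451 × 63.55 = 48.7080 g.
At 93.26% yield, actual mass of Cu = 48.7080 × 0.9326 = 45.4251 g.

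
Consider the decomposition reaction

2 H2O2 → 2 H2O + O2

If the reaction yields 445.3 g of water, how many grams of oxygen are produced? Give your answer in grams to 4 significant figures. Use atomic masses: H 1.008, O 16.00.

395.5 g

M(H2O) = 2(1.008) + 16.00 = 18.016 g/mol.
M(O2) = 2(16.00) = 32.00 g/mol.
n(H2O) = 445.30 g / 18.016 g/mol = 24.717 mol.
From the equation the H2O:O2 mole ratio is 2:1, so n(O2) = 24.717 × 1/2 = 12.358 mol.
Mass of O2 = 12.358 mol × 32.00 g/mol = 395.47 g.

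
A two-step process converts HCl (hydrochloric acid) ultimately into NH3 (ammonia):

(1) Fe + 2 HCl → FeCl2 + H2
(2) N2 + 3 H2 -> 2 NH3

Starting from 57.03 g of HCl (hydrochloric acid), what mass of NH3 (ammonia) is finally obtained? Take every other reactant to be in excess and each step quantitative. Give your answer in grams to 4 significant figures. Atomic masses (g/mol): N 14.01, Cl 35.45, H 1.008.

M(HCl) = 1.008 + 35.45 = 36.458 g/mol.
M(NH3) = 14.01 + 3(1.008) = 17.034 g/mol.
n(HCl) = 57.030 / 36.458 = 1.5643 mol.
Step 1 gives a 2:1 ratio of HCl to H2, so n(H2) = 0.78213 mol.
In step 2 the H2:NH3 ratio is 3:2, so n(NH3) = 0.52142 mol.
Mass of NH3 = 0.52142 × 17.034 = 8.8819 g.

8.882 g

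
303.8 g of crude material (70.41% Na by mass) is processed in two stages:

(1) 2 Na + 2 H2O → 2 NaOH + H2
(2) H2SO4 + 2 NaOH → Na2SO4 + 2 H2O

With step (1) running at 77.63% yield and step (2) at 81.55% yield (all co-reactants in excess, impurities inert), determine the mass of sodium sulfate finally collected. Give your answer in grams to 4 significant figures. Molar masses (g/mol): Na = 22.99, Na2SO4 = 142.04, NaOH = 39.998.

418.3 g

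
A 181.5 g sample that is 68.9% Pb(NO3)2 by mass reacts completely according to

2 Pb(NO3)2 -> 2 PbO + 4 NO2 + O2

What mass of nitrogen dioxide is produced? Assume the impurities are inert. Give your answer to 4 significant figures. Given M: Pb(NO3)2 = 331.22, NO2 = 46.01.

34.74 g

Mass of pure Pb(NO3)2 = 181.5 g × 0.689 = 125.05 g.
n(Pb(NO3)2) = 125.05 g / 331.22 g/mol = 0.37755 mol.
From the equation the Pb(NO3)2:NO2 mole ratio is 2:4, so n(NO2) = 0.37755 × 4/2 = 0.75511 mol.
Mass of NO2 = 0.75511 mol × 46.01 g/mol = 34.743 g.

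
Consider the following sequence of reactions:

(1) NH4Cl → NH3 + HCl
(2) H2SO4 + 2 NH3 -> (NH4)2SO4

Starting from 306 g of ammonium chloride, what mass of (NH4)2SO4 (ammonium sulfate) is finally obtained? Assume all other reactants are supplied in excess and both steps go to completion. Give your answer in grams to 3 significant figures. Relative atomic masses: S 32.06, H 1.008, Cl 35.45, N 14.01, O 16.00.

378 g

M(NH4Cl) = 14.01 + 4(1.008) + 35.45 = 53.492 g/mol.
M((NH4)2SO4) = 2(14.01) + 8(1.008) + 32.06 + 4(16.00) = 132.144 g/mol.
n(NH4Cl) = 306.0 / 53.492 = 5.720 mol.
Step 1 gives a 1:1 ratio of NH4Cl to NH3, so n(NH3) = 5.720 mol.
In step 2 the NH3:(NH4)2SO4 ratio is 2:1, so n((NH4)2SO4) = 2.860 mol.
Mass of (NH4)2SO4 = 2.860 × 132.144 = 378.0 g.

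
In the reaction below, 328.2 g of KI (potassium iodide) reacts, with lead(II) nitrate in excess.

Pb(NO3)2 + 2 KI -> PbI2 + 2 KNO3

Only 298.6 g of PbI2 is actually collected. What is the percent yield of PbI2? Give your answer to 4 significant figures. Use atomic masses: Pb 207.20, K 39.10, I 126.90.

65.52 %

M(KI) = 39.10 + 126.90 = 166.00 g/mol.
M(PbI2) = 207.20 + 2(126.90) = 461.00 g/mol.
n(KI) = 328.20 g / 166.00 g/mol = 1.9771 mol.
From the equation the KI:PbI2 mole ratio is 2:1, so n(PbI2) = 1.9771 × 1/2 = 0.98855 mol.
Mass of PbI2 = 0.98855 mol × 461.00 g/mol = 455.72 g.
This is the theoretical yield. Percent yield = 298.6 g / 455.72 g × 100% = 65.522%.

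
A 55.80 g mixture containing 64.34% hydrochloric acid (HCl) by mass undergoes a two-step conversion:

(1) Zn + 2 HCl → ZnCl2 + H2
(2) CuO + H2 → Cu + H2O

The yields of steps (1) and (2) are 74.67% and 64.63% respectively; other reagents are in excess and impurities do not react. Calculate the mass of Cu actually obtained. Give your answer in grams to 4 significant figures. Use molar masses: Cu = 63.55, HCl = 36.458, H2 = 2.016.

15.10 g

Pure HCl = 55.80 × 0.6434 = 35.902 g.
n(HCl) = 35.902 / 36.458 = 0.98474 mol.
Step 1 (HCl:H2 = 2:1): theoretical n(H2) = 0.49237 mol; at 74.67% yield, n(H2) = 0.36765 mol.
Step 2 (H2:Cu = 1:1): theoretical n(Cu) = 0.36765 mol, so theoretical mass = 0.36765 × 63.55 = 23.364 g.
At 64.63% yield, actual mass of Cu = 23.364 × 0.6463 = 15.100 g.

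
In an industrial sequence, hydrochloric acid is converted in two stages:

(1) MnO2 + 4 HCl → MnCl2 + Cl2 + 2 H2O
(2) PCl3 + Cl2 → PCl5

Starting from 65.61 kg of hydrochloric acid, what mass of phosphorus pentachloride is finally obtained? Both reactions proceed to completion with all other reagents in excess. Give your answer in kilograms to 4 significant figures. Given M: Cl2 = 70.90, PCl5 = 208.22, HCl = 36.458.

65.61 kg = 65610 g.
n(HCl) = 65610 / 36.458 = 1799.6 mol.
Step 1 gives a 4:1 ratio of HCl to Cl2, so n(Cl2) = 449.90 mol.
In step 2 the Cl2:PCl5 ratio is 1:1, so n(PCl5) = 449.90 mol.
Mass of PCl5 = 449.90 × 208.22 = 93678 g = 93.68 kg.

93.68 kg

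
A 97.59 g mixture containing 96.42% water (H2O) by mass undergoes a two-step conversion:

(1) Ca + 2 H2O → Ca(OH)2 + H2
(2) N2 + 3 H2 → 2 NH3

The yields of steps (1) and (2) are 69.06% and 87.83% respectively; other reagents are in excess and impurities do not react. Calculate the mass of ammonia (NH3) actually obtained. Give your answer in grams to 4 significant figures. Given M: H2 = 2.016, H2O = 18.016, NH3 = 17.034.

17.99 g

Pure H2O = 97.59 × 0.9642 = 94.096 g.
n(H2O) = 94.096 / 18.016 = 5.2229 mol.
Step 1 (H2O:H2 = 2:1): theoretical n(H2) = 2.6115 mol; at 69.06% yield, n(H2) = 1.8035 mol.
Step 2 (H2:NH3 = 3:2): theoretical n(NH3) = 1.2023 mol, so theoretical mass = 1.2023 × 17.034 = 20.480 g.
At 87.83% yield, actual mass of NH3 = 20.480 × 0.8783 = 17.988 g.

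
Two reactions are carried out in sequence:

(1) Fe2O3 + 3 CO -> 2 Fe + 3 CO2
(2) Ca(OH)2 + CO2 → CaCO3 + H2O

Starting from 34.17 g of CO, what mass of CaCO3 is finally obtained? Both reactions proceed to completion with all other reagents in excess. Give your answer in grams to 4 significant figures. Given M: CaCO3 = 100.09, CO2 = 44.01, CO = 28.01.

n(CO) = 34.170 / 28.01 = 1.2199 mol.
Step 1 gives a 3:3 ratio of CO to CO2, so n(CO2) = 1.2199 mol.
In step 2 the CO2:CaCO3 ratio is 1:1, so n(CaCO3) = 1.2199 mol.
Mass of CaCO3 = 1.2199 × 100.09 = 122.10 g.

122.1 g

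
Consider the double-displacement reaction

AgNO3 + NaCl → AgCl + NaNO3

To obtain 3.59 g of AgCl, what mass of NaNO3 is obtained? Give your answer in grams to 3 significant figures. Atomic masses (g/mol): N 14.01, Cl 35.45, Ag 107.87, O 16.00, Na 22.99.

2.13 g

M(AgCl) = 107.87 + 35.45 = 143.32 g/mol.
M(NaNO3) = 22.99 + 14.01 + 3(16.00) = 85.00 g/mol.
n(AgCl) = 3.590 g / 143.32 g/mol = 0.02505 mol.
From the equation the AgCl:NaNO3 mole ratio is 1:1, so n(NaNO3) = 0.02505 × 1/1 = 0.02505 mol.
Mass of NaNO3 = 0.02505 mol × 85.00 g/mol = 2.129 g.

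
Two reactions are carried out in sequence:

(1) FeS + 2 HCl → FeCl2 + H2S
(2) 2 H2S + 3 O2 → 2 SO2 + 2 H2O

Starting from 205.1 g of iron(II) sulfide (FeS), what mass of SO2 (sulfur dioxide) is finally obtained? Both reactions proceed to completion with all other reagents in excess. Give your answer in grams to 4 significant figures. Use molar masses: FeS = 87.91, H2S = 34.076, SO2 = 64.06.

n(FeS) = 205.10 / 87.91 = 2.3331 mol.
Step 1 gives a 1:1 ratio of FeS to H2S, so n(H2S) = 2.3331 mol.
In step 2 the H2S:SO2 ratio is 2:2, so n(SO2) = 2.3331 mol.
Mass of SO2 = 2.3331 × 64.06 = 149.46 g.

149.5 g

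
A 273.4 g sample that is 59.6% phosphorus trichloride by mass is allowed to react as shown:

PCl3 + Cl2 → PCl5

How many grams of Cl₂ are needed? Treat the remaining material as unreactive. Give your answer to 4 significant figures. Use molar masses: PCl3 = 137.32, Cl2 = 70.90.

84.13 g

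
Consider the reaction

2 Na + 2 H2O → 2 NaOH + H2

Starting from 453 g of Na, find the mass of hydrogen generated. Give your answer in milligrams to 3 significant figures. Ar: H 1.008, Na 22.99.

M(Na) = 22.99 g/mol.
M(H2) = 2(1.008) = 2.016 g/mol.
n(Na) = 453.0 g / 22.99 g/mol = 19.70 mol.
From the equation the Na:H2 mole ratio is 2:1, so n(H2) = 19.70 × 1/2 = 9.852 mol.
Mass of H2 = 9.852 mol × 2.016 g/mol = 19.86 g.
Converting to mg: 19.86 g = 19900 mg.

19900 mg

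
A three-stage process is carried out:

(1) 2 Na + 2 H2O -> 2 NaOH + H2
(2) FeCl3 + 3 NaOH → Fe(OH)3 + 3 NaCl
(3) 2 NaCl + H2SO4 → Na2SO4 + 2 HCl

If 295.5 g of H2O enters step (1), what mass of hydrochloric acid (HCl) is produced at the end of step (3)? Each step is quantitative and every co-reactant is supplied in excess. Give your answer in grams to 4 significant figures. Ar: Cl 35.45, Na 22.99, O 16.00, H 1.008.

598.0 g

M(H2O) = 2(1.008) + 16.00 = 18.016 g/mol.
M(HCl) = 1.008 + 35.45 = 36.458 g/mol.
n(H2O) = 295.5 / 18.016 = 16.402 mol.
Reaction (1): H2O→NaOH ratio 2:2 ⇒ n(NaOH) = 16.402 mol.
Reaction (2): NaOH→NaCl ratio 3:3 ⇒ n(NaCl) = 16.402 mol.
Reaction (3): NaCl→HCl ratio 2:2 ⇒ n(HCl) = 16.402 mol.
Mass of HCl = 16.402 × 36.458 = 597.99 g.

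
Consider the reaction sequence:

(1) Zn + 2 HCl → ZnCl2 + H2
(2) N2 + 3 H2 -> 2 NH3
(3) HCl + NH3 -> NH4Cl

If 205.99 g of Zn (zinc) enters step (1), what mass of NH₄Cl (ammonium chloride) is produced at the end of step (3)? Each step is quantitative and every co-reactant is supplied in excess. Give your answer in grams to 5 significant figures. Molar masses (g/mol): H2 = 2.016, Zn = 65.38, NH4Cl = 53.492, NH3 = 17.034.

112.36 g

n(Zn) = 205.99 / 65.38 = 3.15066 mol.
Reaction (1): Zn→H2 ratio 1:1 ⇒ n(H2) = 3.15066 mol.
Reaction (2): H2→NH3 ratio 3:2 ⇒ n(NH3) = 2.10044 mol.
Reaction (3): NH3→NH4Cl ratio 1:1 ⇒ n(NH4Cl) = 2.10044 mol.
Mass of NH4Cl = 2.10044 × 53.492 = 112.357 g.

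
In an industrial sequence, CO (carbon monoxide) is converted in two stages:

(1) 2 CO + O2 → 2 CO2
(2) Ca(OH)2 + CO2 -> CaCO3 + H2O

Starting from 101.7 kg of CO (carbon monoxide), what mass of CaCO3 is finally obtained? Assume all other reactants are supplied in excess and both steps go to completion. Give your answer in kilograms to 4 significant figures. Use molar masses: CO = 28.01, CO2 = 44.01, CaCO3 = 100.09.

101.7 kg = 101700 g.
n(CO) = 101700 / 28.01 = 3630.8 mol.
Step 1 gives a 2:2 ratio of CO to CO2, so n(CO2) = 3630.8 mol.
In step 2 the CO2:CaCO3 ratio is 1:1, so n(CaCO3) = 3630.8 mol.
Mass of CaCO3 = 3630.8 × 100.09 = 363410 g = 363.4 kg.

363.4 kg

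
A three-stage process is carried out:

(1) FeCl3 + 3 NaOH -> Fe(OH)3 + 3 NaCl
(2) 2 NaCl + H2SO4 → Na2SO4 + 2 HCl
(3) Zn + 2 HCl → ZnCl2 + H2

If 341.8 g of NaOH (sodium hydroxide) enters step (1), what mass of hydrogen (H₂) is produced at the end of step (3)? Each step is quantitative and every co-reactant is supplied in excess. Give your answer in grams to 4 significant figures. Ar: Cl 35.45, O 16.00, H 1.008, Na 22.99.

M(NaOH) = 22.99 + 16.00 + 1.008 = 39.998 g/mol.
M(H2) = 2(1.008) = 2.016 g/mol.
n(NaOH) = 341.8 / 39.998 = 8.5454 mol.
Reaction (1): NaOH→NaCl ratio 3:3 ⇒ n(NaCl) = 8.5454 mol.
Reaction (2): NaCl→HCl ratio 2:2 ⇒ n(HCl) = 8.5454 mol.
Reaction (3): HCl→H2 ratio 2:1 ⇒ n(H2) = 4.2727 mol.
Mass of H2 = 4.2727 × 2.016 = 8.6138 g.

8.614 g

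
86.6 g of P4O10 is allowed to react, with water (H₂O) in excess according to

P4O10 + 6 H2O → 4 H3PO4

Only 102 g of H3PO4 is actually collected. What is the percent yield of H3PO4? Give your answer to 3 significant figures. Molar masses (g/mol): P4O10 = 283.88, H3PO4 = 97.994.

n(P4O10) = 86.60 g / 283.88 g/mol = 0.3051 mol.
From the equation the P4O10:H3PO4 mole ratio is 1:4, so n(H3PO4) = 0.3051 × 4/1 = 1.220 mol.
Mass of H3PO4 = 1.220 mol × 97.994 g/mol = 119.6 g.
This is the theoretical yield. Percent yield = 102 g / 119.6 g × 100% = 85.30%.

85.3 %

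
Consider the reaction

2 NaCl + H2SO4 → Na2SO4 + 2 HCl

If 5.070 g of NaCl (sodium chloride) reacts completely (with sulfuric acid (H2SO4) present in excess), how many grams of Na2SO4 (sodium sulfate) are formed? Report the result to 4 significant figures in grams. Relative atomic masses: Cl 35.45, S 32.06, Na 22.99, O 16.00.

M(NaCl) = 22.99 + 35.45 = 58.44 g/mol.
M(Na2SO4) = 2(22.99) + 32.06 + 4(16.00) = 142.04 g/mol.
n(NaCl) = 5.0700 g / 58.44 g/mol = 0.086756 mol.
From the equation the NaCl:Na2SO4 mole ratio is 2:1, so n(Na2SO4) = 0.086756 × 1/2 = 0.043378 mol.
Mass of Na2SO4 = 0.043378 mol × 142.04 g/mol = 6.1614 g.

6.161 g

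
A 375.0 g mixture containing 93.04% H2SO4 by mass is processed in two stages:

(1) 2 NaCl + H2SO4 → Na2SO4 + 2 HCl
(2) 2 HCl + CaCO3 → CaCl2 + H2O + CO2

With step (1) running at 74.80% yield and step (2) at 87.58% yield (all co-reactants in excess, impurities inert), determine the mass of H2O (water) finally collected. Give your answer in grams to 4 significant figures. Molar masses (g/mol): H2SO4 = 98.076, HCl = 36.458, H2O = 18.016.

41.99 g

Pure H2SO4 = 375.0 × 0.9304 = 348.90 g.
n(H2SO4) = 348.90 / 98.076 = 3.5574 mol.
Step 1 (H2SO4:HCl = 1:2): theoretical n(HCl) = 7.1149 mol; at 74.80% yield, n(HCl) = 5.3219 mol.
Step 2 (HCl:H2O = 2:1): theoretical n(H2O) = 2.6610 mol, so theoretical mass = 2.6610 × 18.016 = 47.940 g.
At 87.58% yield, actual mass of H2O = 47.940 × 0.8758 = 41.986 g.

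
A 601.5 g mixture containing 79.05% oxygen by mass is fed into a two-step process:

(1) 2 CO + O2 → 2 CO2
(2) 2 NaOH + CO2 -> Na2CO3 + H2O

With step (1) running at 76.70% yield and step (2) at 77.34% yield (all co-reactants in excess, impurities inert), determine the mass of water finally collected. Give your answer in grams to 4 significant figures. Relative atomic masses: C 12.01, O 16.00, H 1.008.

Pure O2 = 601.5 × 0.7905 = 475.49 g.
M(O2) = 2(16.00) = 32.00 g/mol.
M(H2O) = 2(1.008) + 16.00 = 18.016 g/mol.
n(O2) = 475.49 / 32.00 = 14.859 mol.
Step 1 (O2:CO2 = 1:2): theoretical n(CO2) = 29.718 mol; at 76.70% yield, n(CO2) = 22.794 mol.
Step 2 (CO2:H2O = 1:1): theoretical n(H2O) = 22.794 mol, so theoretical mass = 22.794 × 18.016 = 410.65 g.
At 77.34% yield, actual mass of H2O = 410.65 × 0.7734 = 317.60 g.

317.6 g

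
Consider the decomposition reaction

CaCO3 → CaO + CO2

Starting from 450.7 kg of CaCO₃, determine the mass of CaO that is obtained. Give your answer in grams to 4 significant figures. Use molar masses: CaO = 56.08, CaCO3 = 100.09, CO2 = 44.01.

252500 g

Convert: 450.7 kg = 450700 g.
n(CaCO3) = 450700 g / 100.09 g/mol = 4502.9 mol.
From the equation the CaCO3:CaO mole ratio is 1:1, so n(CaO) = 4502.9 × 1/1 = 4502.9 mol.
Mass of CaO = 4502.9 mol × 56.08 g/mol = 252530 g.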